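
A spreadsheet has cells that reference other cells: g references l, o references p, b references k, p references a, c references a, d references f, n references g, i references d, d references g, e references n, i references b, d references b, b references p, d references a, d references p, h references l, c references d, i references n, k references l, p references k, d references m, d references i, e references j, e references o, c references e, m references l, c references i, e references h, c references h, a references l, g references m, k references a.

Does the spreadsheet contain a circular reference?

Yes

DFS with white/gray/black marking, starting from i:
i gray
  n gray
    g gray
      m gray
        l gray
        l black
      m black
      g→l: l black — skip
    g black
  n black
  b gray
    p gray
      a gray
        a→l: l black — skip
      a black
      k gray
        k→l: l black — skip
        k→a: a black — skip
      k black
    p black
    b→k: k black — skip
  b black
  d gray
    d→a: a black — skip
    f gray
    f black
    d→g: g black — skip
    d→i: i is gray → back edge
Back edge found, so a cycle exists: i → d → i.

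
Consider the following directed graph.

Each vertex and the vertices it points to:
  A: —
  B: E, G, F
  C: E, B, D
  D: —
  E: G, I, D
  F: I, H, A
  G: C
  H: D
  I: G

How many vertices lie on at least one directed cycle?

A vertex is on a directed cycle iff it belongs to a strongly connected component of size ≥ 2 (or has a self-loop).
The vertices on cycles are {B, C, E, F, G, I} — 6 in total.

6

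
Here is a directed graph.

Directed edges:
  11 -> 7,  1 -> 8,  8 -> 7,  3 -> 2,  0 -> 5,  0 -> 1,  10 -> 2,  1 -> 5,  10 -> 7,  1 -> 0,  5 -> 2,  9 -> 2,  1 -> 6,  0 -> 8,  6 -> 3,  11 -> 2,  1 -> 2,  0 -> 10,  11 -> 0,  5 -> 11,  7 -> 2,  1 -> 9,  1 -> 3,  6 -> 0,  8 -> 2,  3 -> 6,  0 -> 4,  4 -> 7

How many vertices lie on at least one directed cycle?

6

A vertex is on a directed cycle iff it belongs to a strongly connected component of size ≥ 2 (or has a self-loop).
The vertices on cycles are {0, 1, 3, 5, 6, 11} — 6 in total.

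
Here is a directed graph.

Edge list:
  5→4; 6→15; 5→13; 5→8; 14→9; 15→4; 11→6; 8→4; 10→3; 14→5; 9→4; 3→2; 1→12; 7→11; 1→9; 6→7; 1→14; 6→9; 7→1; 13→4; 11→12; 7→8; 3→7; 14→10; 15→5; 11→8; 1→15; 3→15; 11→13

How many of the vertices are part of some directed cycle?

7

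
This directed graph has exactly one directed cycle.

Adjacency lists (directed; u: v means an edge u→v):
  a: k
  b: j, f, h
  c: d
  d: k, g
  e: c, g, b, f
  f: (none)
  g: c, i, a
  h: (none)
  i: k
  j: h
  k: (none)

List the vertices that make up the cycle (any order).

c, d, g

DFS with gray/black marking from g:
g gray
  c gray
    d gray
      k gray
      k black
      d→g: g is gray → back edge
Back edge closes the cycle g → c → d → g; its vertices are {c, d, g}.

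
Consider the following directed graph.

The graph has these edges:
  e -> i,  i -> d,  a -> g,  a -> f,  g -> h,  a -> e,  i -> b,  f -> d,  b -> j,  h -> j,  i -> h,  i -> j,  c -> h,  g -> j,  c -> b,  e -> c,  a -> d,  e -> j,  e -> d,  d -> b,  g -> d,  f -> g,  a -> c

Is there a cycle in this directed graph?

DFS with white/gray/black marking, starting from e:
e gray
  d gray
    b gray
      j gray
      j black
    b black
  d black
  e→j: j black — skip
  c gray
    h gray
      h→j: j black — skip
    h black
    c→b: b black — skip
  c black
  i gray
    i→j: j black — skip
    i→h: h black — skip
    i→b: b black — skip
    i→d: d black — skip
  i black
e black
a gray
  a→e: e black — skip
  g gray
    g→d: d black — skip
    g→h: h black — skip
    g→j: j black — skip
  g black
  a→d: d black — skip
  f gray
    f→g: g black — skip
    f→d: d black — skip
  f black
  a→c: c black — skip
a black
Every edge goes to a white or black vertex — no back edge, so the graph is acyclic.

No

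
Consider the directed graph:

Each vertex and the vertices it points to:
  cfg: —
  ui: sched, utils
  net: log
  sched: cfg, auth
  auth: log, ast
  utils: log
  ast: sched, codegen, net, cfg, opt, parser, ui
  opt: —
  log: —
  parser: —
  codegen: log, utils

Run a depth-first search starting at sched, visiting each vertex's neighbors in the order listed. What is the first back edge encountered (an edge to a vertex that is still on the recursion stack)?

ast->sched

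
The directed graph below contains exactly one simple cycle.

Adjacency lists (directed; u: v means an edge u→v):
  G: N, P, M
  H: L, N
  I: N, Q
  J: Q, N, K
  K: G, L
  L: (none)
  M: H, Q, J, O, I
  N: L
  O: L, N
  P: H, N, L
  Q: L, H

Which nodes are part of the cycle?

G, J, K, M

DFS with gray/black marking from K:
K gray
  G gray
    N gray
      L gray
      L black
    N black
    P gray
      H gray
        H→L: L black — skip
        H→N: N black — skip
      H black
      P→N: N black — skip
      P→L: L black — skip
    P black
    M gray
      M→H: H black — skip
      Q gray
        Q→L: L black — skip
        Q→H: H black — skip
      Q black
      J gray
        J→Q: Q black — skip
        J→N: N black — skip
        J→K: K is gray → back edge
Back edge closes the cycle K → G → M → J → K; its vertices are {G, J, K, M}.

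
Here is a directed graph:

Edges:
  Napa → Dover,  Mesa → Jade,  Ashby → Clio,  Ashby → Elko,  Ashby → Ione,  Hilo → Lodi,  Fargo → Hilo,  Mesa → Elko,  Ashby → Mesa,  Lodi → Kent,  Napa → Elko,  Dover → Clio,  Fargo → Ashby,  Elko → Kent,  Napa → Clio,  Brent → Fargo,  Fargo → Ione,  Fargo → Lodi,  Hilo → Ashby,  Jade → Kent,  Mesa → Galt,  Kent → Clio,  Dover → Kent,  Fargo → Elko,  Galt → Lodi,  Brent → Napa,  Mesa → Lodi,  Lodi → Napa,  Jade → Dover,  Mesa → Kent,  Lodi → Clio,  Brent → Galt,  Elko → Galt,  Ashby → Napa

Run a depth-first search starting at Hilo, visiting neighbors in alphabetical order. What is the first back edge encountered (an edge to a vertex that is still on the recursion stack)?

Napa→Elko

DFS from Hilo (visiting neighbors in alphabetical order); mark gray on enter, black on exit:
Hilo gray
  Ashby gray
    Clio gray
    Clio black
    Elko gray
      Galt gray
        Lodi gray
          Lodi→Clio: Clio black — skip
          Kent gray
            Kent→Clio: Clio black — skip
          Kent black
          Napa gray
            Napa→Clio: Clio black — skip
            Dover gray
              Dover→Clio: Clio black — skip
              Dover→Kent: Kent black — skip
            Dover black
            Napa→Elko: Elko is gray → back edge
First back edge: Napa → Elko.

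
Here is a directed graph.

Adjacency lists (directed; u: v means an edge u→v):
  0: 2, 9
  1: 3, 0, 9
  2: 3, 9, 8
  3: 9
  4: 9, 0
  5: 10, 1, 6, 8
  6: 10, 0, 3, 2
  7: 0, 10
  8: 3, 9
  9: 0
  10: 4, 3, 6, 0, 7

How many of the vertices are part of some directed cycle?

8

A vertex is on a directed cycle iff it belongs to a strongly connected component of size ≥ 2 (or has a self-loop).
The vertices on cycles are {0, 2, 3, 6, 7, 8, 9, 10} — 8 in total.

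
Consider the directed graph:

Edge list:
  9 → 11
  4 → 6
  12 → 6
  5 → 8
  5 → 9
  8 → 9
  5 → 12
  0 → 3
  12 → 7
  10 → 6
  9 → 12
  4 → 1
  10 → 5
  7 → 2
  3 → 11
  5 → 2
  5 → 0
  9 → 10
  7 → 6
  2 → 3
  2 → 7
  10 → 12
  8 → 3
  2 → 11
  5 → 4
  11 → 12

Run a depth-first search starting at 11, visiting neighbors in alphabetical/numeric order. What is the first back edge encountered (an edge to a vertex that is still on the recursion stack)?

DFS from 11 (visiting neighbors in alphabetical/numeric order); mark gray on enter, black on exit:
11 gray
  12 gray
    6 gray
    6 black
    7 gray
      2 gray
        3 gray
          3→11: 11 is gray → back edge
First back edge: 3 → 11.

3->11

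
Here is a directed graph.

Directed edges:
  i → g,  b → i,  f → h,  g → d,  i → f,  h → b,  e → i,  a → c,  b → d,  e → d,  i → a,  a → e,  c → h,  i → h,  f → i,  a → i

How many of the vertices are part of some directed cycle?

7

A vertex is on a directed cycle iff it belongs to a strongly connected component of size ≥ 2 (or has a self-loop).
The vertices on cycles are {a, b, c, e, f, h, i} — 7 in total.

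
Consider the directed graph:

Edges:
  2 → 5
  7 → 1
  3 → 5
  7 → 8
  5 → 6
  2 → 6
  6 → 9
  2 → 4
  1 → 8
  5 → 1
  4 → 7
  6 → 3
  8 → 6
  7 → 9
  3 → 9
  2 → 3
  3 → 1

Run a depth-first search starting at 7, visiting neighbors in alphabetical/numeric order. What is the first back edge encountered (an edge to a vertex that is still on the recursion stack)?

DFS from 7 (visiting neighbors in alphabetical/numeric order); mark gray on enter, black on exit:
7 gray
  1 gray
    8 gray
      6 gray
        3 gray
          3→1: 1 is gray → back edge
First back edge: 3 → 1.

3→1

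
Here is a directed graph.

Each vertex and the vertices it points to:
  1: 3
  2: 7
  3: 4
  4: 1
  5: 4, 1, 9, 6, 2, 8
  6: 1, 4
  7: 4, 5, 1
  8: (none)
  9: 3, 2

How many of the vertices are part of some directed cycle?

A vertex is on a directed cycle iff it belongs to a strongly connected component of size ≥ 2 (or has a self-loop).
The vertices on cycles are {1, 2, 3, 4, 5, 7, 9} — 7 in total.

7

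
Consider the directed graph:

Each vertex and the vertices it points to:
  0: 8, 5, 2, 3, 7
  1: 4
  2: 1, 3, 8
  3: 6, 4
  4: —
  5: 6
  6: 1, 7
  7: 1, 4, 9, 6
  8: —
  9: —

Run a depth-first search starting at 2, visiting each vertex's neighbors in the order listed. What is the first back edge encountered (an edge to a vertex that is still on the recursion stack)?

7→6

DFS from 2 (visiting each vertex's neighbors in the order listed); mark gray on enter, black on exit:
2 gray
  1 gray
    4 gray
    4 black
  1 black
  3 gray
    6 gray
      6→1: 1 black — skip
      7 gray
        7→1: 1 black — skip
        7→4: 4 black — skip
        9 gray
        9 black
        7→6: 6 is gray → back edge
First back edge: 7 → 6.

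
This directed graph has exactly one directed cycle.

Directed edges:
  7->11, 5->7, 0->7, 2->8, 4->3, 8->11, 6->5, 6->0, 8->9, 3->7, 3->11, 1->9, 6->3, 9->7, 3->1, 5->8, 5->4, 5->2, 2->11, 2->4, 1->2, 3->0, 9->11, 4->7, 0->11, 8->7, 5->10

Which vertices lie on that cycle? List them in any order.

DFS with gray/black marking from 3:
3 gray
  1 gray
    2 gray
      11 gray
      11 black
      4 gray
        7 gray
          7→11: 11 black — skip
        7 black
        4→3: 3 is gray → back edge
Back edge closes the cycle 3 → 1 → 2 → 4 → 3; its vertices are {1, 2, 3, 4}.

1, 2, 3, 4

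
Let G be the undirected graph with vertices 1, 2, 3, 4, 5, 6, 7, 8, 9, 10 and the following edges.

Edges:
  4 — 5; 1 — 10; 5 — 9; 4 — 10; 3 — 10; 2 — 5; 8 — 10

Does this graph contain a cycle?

No

DFS, tracking each vertex's parent; an edge to a visited non-parent vertex closes a cycle.
Start from 7:
visit 7 (parent –)
visit 1 (parent –)
  visit 10 (parent 1)
    visit 8 (parent 10)
      8–10: parent, skip
    visit 4 (parent 10)
      visit 5 (parent 4)
        5–4: parent, skip
        visit 2 (parent 5)
          2–5: parent, skip
        visit 9 (parent 5)
          9–5: parent, skip
      4–10: parent, skip
    10–1: parent, skip
    visit 3 (parent 10)
      3–10: parent, skip
visit 6 (parent –)
No non-parent visited neighbor found — the graph is a forest.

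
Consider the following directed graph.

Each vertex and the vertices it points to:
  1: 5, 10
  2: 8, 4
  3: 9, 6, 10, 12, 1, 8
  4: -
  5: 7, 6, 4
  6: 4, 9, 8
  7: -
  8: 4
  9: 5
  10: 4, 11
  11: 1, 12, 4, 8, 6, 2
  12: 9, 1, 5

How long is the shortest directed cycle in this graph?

3

For each vertex v, BFS finds the shortest path from v back to v.
The shortest such closed walk is 9 → 5 → 6 → 9, length 3.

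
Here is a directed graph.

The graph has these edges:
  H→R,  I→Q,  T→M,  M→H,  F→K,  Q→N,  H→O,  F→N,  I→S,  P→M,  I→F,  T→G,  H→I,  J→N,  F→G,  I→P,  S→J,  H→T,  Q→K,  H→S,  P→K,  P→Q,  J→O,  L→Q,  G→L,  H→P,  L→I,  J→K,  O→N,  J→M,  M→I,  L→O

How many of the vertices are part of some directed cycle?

10

A vertex is on a directed cycle iff it belongs to a strongly connected component of size ≥ 2 (or has a self-loop).
The vertices on cycles are {F, G, H, I, J, L, M, P, S, T} — 10 in total.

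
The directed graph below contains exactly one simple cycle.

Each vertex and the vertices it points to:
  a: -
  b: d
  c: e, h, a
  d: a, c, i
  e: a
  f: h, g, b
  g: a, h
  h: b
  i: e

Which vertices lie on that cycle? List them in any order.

b, c, d, h

DFS with gray/black marking from b:
b gray
  d gray
    a gray
    a black
    c gray
      e gray
        e→a: a black — skip
      e black
      h gray
        h→b: b is gray → back edge
Back edge closes the cycle b → d → c → h → b; its vertices are {b, c, d, h}.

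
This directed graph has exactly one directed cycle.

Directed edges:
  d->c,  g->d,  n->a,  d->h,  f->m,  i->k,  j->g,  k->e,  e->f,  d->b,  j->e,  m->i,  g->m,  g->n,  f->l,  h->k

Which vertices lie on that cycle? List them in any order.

e, f, i, k, m

DFS with gray/black marking from e:
e gray
  f gray
    l gray
    l black
    m gray
      i gray
        k gray
          k→e: e is gray → back edge
Back edge closes the cycle e → f → m → i → k → e; its vertices are {e, f, i, k, m}.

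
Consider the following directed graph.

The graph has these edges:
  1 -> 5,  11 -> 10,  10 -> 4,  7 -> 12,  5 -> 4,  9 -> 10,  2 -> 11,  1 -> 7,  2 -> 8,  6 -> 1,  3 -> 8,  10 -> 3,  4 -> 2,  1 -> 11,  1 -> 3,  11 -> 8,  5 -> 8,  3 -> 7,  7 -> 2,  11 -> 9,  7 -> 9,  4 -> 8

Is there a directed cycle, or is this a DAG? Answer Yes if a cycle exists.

DFS with white/gray/black marking, starting from 3:
3 gray
  7 gray
    12 gray
    12 black
    2 gray
      11 gray
        10 gray
          4 gray
            4→2: 2 is gray → back edge
Back edge found, so a cycle exists: 2 → 11 → 10 → 4 → 2.

Yes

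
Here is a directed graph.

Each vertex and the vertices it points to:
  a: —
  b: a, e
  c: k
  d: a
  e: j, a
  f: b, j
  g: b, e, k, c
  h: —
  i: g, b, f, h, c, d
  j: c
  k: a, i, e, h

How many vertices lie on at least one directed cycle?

A vertex is on a directed cycle iff it belongs to a strongly connected component of size ≥ 2 (or has a self-loop).
The vertices on cycles are {b, c, e, f, g, i, j, k} — 8 in total.

8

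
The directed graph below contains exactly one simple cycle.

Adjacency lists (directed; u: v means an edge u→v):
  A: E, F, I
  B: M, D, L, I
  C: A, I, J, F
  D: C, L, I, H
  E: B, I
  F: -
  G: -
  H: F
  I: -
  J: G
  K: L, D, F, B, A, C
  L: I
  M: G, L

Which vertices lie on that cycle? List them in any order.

A, B, C, D, E

DFS with gray/black marking from B:
B gray
  M gray
    G gray
    G black
    L gray
      I gray
      I black
    L black
  M black
  D gray
    C gray
      A gray
        E gray
          E→B: B is gray → back edge
Back edge closes the cycle B → D → C → A → E → B; its vertices are {A, B, C, D, E}.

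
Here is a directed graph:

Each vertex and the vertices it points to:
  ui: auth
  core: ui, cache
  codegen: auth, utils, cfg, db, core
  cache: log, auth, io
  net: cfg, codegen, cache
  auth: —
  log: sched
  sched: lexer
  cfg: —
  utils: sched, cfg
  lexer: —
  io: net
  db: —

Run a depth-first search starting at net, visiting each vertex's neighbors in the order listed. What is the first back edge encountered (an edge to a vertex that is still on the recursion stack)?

DFS from net (visiting each vertex's neighbors in the order listed); mark gray on enter, black on exit:
net gray
  cfg gray
  cfg black
  codegen gray
    auth gray
    auth black
    utils gray
      sched gray
        lexer gray
        lexer black
      sched black
      utils→cfg: cfg black — skip
    utils black
    codegen→cfg: cfg black — skip
    db gray
    db black
    core gray
      ui gray
        ui→auth: auth black — skip
      ui black
      cache gray
        log gray
          log→sched: sched black — skip
        log black
        cache→auth: auth black — skip
        io gray
          io→net: net is gray → back edge
First back edge: io → net.

io→net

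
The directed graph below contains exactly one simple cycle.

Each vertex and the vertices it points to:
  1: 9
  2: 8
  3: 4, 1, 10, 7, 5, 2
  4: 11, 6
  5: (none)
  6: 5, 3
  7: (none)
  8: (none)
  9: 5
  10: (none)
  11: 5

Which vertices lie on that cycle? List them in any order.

DFS with gray/black marking from 3:
3 gray
  4 gray
    11 gray
      5 gray
      5 black
    11 black
    6 gray
      6→5: 5 black — skip
      6→3: 3 is gray → back edge
Back edge closes the cycle 3 → 4 → 6 → 3; its vertices are {3, 4, 6}.

3, 4, 6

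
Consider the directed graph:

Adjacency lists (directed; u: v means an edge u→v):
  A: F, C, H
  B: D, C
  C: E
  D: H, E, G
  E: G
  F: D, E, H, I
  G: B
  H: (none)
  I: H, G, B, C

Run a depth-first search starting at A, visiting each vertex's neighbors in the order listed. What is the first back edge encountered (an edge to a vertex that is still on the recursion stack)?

B->D

DFS from A (visiting each vertex's neighbors in the order listed); mark gray on enter, black on exit:
A gray
  F gray
    D gray
      H gray
      H black
      E gray
        G gray
          B gray
            B→D: D is gray → back edge
First back edge: B → D.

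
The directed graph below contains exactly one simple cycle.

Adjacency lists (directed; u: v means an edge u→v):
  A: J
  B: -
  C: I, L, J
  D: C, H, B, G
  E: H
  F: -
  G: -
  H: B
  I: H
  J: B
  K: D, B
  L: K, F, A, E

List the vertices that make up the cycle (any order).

DFS with gray/black marking from L:
L gray
  K gray
    D gray
      C gray
        I gray
          H gray
            B gray
            B black
          H black
        I black
        C→L: L is gray → back edge
Back edge closes the cycle L → K → D → C → L; its vertices are {C, D, K, L}.

C, D, K, L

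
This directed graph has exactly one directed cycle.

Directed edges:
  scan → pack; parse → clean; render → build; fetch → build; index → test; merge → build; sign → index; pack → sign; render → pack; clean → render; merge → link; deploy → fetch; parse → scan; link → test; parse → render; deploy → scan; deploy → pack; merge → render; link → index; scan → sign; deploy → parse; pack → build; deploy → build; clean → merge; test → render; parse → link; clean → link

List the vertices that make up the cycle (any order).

pack, sign, test, index, render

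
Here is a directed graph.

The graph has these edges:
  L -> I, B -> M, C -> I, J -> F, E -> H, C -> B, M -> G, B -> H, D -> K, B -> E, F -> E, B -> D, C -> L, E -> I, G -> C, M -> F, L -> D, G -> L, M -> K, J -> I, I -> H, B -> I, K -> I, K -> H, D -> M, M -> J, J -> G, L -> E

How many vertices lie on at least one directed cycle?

7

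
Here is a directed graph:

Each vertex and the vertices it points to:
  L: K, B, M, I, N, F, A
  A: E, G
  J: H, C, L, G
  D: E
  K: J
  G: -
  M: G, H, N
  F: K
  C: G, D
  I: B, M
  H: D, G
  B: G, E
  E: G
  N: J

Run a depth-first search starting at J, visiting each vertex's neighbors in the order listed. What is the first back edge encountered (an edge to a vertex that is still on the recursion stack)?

K->J

DFS from J (visiting each vertex's neighbors in the order listed); mark gray on enter, black on exit:
J gray
  H gray
    D gray
      E gray
        G gray
        G black
      E black
    D black
    H→G: G black — skip
  H black
  C gray
    C→G: G black — skip
    C→D: D black — skip
  C black
  L gray
    K gray
      K→J: J is gray → back edge
First back edge: K → J.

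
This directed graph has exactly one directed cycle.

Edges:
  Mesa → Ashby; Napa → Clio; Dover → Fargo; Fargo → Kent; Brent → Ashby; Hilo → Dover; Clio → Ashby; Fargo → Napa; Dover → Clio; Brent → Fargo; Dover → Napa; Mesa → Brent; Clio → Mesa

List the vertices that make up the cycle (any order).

Clio, Mesa, Napa, Brent, Fargo

DFS with gray/black marking from Fargo:
Fargo gray
  Napa gray
    Clio gray
      Ashby gray
      Ashby black
      Mesa gray
        Mesa→Ashby: Ashby black — skip
        Brent gray
          Brent→Fargo: Fargo is gray → back edge
Back edge closes the cycle Fargo → Napa → Clio → Mesa → Brent → Fargo; its vertices are {Clio, Mesa, Napa, Brent, Fargo}.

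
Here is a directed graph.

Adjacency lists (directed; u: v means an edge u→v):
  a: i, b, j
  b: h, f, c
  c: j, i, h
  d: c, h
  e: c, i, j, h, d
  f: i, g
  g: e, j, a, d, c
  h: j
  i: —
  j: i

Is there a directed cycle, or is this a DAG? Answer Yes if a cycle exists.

Yes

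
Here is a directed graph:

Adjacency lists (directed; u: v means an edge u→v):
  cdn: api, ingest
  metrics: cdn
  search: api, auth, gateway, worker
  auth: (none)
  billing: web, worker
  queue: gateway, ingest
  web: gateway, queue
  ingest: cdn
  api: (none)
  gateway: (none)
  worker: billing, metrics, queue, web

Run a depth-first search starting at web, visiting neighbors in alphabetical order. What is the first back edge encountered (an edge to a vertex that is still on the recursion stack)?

cdn→ingest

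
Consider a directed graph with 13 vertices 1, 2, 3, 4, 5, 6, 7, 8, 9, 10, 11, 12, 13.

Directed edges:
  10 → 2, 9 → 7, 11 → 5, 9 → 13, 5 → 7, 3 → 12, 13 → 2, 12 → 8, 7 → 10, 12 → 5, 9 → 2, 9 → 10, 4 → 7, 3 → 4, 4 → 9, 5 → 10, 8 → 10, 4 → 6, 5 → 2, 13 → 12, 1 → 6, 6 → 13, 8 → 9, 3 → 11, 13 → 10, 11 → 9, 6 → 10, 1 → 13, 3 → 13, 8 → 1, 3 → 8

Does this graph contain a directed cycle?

Yes

DFS with white/gray/black marking, starting from 7:
7 gray
  10 gray
    2 gray
    2 black
  10 black
7 black
1 gray
  6 gray
    6→10: 10 black — skip
    13 gray
      13→2: 2 black — skip
      12 gray
        5 gray
          5→7: 7 black — skip
          5→10: 10 black — skip
          5→2: 2 black — skip
        5 black
        8 gray
          8→10: 10 black — skip
          9 gray
            9→13: 13 is gray → back edge
Back edge found, so a cycle exists: 13 → 12 → 8 → 9 → 13.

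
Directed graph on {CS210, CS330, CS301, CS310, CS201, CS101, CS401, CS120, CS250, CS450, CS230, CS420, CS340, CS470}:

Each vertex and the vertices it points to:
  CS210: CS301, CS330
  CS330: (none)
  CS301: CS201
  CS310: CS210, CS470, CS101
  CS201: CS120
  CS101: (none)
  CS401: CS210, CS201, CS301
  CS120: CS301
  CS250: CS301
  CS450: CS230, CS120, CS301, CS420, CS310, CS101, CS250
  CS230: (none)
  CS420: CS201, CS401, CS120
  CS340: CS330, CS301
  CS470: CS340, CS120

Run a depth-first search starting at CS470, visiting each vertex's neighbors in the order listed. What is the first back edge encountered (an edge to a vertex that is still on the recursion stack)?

CS120->CS301

DFS from CS470 (visiting each vertex's neighbors in the order listed); mark gray on enter, black on exit:
CS470 gray
  CS340 gray
    CS330 gray
    CS330 black
    CS301 gray
      CS201 gray
        CS120 gray
          CS120→CS301: CS301 is gray → back edge
First back edge: CS120 → CS301.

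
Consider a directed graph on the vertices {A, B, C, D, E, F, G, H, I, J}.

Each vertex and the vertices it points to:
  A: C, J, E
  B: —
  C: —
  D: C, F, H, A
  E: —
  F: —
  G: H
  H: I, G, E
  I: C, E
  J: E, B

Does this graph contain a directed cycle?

Yes

DFS with white/gray/black marking, starting from C:
C gray
C black
A gray
  A→C: C black — skip
  J gray
    E gray
    E black
    B gray
    B black
  J black
  A→E: E black — skip
A black
D gray
  D→C: C black — skip
  F gray
  F black
  H gray
    I gray
      I→C: C black — skip
      I→E: E black — skip
    I black
    G gray
      G→H: H is gray → back edge
Back edge found, so a cycle exists: H → G → H.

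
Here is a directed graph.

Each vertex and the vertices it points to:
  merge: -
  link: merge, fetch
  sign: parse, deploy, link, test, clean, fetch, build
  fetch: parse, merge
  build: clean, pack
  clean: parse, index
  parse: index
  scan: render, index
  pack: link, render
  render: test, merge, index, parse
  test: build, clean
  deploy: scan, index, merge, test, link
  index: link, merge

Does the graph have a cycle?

Yes

DFS with white/gray/black marking, starting from fetch:
fetch gray
  parse gray
    index gray
      link gray
        merge gray
        merge black
        link→fetch: fetch is gray → back edge
Back edge found, so a cycle exists: fetch → parse → index → link → fetch.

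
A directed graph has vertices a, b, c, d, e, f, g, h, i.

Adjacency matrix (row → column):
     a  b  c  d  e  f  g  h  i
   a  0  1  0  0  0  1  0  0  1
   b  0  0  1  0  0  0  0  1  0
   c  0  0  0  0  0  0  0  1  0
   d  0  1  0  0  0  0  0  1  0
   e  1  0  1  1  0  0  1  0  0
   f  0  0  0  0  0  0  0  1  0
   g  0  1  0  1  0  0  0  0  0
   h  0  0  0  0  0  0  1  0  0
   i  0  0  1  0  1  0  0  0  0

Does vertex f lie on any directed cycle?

f lies on a cycle iff there is a path from f back to itself.
Exploring from f, it never reaches itself; equivalently, its strongly connected component is a singleton.

No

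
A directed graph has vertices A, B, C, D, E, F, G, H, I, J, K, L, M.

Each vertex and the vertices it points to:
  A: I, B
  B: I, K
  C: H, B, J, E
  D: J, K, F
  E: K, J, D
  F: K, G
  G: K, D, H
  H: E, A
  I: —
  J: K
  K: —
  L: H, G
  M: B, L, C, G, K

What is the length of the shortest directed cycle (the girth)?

For each vertex v, BFS finds the shortest path from v back to v.
The shortest such closed walk is G → D → F → G, length 3.

3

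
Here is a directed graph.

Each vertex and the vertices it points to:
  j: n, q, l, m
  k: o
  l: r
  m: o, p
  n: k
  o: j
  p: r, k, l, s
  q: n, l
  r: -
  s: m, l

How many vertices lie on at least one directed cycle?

8

A vertex is on a directed cycle iff it belongs to a strongly connected component of size ≥ 2 (or has a self-loop).
The vertices on cycles are {j, k, m, n, o, p, q, s} — 8 in total.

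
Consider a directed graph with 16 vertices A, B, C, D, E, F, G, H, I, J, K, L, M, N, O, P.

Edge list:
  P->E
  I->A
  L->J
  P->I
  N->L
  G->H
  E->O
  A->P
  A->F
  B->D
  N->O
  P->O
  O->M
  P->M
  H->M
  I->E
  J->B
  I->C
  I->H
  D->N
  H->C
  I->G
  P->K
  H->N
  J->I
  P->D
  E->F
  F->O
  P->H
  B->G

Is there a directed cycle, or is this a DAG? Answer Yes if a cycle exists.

Yes

DFS with white/gray/black marking, starting from N:
N gray
  L gray
    J gray
      B gray
        D gray
          D→N: N is gray → back edge
Back edge found, so a cycle exists: N → L → J → B → D → N.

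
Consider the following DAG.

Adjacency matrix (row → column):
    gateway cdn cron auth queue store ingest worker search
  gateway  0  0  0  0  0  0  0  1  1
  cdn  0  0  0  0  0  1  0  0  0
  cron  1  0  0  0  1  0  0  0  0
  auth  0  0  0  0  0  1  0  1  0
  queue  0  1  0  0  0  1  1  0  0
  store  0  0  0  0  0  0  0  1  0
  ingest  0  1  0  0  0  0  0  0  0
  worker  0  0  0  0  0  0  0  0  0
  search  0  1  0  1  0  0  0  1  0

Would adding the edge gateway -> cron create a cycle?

Yes

Adding gateway→cron creates a cycle iff cron can already reach gateway.
Path from cron: cron → gateway.
So cron → … → gateway → cron is a cycle.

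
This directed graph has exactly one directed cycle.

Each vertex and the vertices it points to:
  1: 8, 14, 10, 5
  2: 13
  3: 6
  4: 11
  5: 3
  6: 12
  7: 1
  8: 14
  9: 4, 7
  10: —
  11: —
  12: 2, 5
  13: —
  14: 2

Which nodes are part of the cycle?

DFS with gray/black marking from 5:
5 gray
  3 gray
    6 gray
      12 gray
        2 gray
          13 gray
          13 black
        2 black
        12→5: 5 is gray → back edge
Back edge closes the cycle 5 → 3 → 6 → 12 → 5; its vertices are {3, 5, 6, 12}.

3, 5, 6, 12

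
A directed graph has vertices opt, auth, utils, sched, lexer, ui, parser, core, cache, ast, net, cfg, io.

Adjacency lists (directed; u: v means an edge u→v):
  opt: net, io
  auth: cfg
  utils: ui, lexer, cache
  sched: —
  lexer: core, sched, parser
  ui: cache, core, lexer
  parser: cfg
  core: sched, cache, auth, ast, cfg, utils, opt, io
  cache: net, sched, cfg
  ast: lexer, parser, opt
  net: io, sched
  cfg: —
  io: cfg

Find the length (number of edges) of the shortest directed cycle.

3

For each vertex v, BFS finds the shortest path from v back to v.
The shortest such closed walk is lexer → core → utils → lexer, length 3.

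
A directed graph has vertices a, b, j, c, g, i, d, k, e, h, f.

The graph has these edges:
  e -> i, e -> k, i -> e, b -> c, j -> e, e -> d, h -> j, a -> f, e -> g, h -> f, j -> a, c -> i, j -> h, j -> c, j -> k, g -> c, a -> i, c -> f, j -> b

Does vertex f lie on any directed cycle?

No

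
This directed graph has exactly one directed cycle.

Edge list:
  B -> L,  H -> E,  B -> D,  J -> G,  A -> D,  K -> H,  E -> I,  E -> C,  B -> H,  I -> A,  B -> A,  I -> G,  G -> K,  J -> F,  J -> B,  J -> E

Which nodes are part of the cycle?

E, G, H, I, K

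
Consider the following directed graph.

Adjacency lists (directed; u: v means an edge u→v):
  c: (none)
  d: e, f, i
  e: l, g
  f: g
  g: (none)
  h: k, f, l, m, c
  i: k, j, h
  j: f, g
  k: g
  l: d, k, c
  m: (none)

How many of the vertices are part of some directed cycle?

5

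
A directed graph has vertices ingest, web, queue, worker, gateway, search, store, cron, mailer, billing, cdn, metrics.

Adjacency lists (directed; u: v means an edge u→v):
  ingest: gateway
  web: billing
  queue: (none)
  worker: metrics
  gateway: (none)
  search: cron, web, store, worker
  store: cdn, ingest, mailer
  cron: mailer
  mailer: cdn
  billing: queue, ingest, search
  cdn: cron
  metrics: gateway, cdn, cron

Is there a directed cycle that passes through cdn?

cdn is on a cycle iff cdn can reach itself via ≥1 edge.
cdn → cron → mailer → cdn — yes.

Yes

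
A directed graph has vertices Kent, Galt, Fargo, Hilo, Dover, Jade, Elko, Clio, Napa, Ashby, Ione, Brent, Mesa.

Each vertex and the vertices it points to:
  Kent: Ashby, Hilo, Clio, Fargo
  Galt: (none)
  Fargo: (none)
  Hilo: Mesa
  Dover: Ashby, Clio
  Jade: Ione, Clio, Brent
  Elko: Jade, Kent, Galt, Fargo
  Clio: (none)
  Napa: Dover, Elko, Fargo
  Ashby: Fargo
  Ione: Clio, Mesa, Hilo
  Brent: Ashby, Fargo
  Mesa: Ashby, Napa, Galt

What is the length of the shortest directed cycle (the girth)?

For each vertex v, BFS finds the shortest path from v back to v.
The shortest such closed walk is Mesa → Napa → Elko → Kent → Hilo → Mesa, length 5.

5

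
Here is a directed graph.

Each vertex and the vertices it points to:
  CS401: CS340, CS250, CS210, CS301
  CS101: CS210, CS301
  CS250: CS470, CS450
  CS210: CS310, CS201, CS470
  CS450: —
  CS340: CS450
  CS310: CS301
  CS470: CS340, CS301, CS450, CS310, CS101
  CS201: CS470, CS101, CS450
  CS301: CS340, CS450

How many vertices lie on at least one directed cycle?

4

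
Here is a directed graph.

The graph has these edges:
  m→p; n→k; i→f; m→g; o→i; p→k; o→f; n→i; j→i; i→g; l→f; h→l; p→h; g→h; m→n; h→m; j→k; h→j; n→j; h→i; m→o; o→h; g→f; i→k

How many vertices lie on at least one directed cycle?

A vertex is on a directed cycle iff it belongs to a strongly connected component of size ≥ 2 (or has a self-loop).
The vertices on cycles are {g, h, i, j, m, n, o, p} — 8 in total.

8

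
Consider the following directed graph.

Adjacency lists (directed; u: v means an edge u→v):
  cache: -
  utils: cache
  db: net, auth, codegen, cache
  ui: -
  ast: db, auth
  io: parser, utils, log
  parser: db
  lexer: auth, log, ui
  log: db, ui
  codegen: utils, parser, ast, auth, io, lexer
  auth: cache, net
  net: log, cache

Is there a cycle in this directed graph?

DFS with white/gray/black marking, starting from ui:
ui gray
ui black
cache gray
cache black
utils gray
  utils→cache: cache black — skip
utils black
db gray
  net gray
    log gray
      log→db: db is gray → back edge
Back edge found, so a cycle exists: db → net → log → db.

Yes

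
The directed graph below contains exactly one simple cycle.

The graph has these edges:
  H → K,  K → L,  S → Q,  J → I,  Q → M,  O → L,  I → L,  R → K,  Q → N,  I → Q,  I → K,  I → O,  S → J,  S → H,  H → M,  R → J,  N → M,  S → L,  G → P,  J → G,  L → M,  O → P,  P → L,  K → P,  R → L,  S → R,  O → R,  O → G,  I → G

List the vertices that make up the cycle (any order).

I, J, O, R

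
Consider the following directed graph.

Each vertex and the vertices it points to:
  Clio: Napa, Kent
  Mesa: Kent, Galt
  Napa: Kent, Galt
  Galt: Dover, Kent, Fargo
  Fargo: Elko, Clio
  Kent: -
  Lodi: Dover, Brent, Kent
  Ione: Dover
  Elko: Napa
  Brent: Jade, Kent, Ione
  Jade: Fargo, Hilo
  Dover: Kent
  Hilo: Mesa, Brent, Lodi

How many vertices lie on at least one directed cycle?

9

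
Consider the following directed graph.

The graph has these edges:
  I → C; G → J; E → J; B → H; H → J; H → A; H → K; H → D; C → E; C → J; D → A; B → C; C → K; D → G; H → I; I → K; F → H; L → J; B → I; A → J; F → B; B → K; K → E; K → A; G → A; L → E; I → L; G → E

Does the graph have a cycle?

No

DFS with white/gray/black marking, starting from G:
G gray
  E gray
    J gray
    J black
  E black
  A gray
    A→J: J black — skip
  A black
  G→J: J black — skip
G black
B gray
  K gray
    K→E: E black — skip
    K→A: A black — skip
  K black
  C gray
    C→K: K black — skip
    C→J: J black — skip
    C→E: E black — skip
  C black
  I gray
    I→C: C black — skip
    L gray
      L→J: J black — skip
      L→E: E black — skip
    L black
    I→K: K black — skip
  I black
  H gray
    H→I: I black — skip
    H→A: A black — skip
    H→K: K black — skip
    D gray
      D→G: G black — skip
      D→A: A black — skip
    D black
    H→J: J black — skip
  H black
B black
F gray
  F→H: H black — skip
  F→B: B black — skip
F black
Every edge goes to a white or black vertex — no back edge, so the graph is acyclic.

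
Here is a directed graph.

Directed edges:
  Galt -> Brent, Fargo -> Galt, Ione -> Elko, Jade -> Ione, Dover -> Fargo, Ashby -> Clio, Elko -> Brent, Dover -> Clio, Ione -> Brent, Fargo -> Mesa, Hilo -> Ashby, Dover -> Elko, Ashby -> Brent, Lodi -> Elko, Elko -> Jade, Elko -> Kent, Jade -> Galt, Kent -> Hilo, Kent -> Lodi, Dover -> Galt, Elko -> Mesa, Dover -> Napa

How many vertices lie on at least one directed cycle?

5

A vertex is on a directed cycle iff it belongs to a strongly connected component of size ≥ 2 (or has a self-loop).
The vertices on cycles are {Elko, Ione, Jade, Kent, Lodi} — 5 in total.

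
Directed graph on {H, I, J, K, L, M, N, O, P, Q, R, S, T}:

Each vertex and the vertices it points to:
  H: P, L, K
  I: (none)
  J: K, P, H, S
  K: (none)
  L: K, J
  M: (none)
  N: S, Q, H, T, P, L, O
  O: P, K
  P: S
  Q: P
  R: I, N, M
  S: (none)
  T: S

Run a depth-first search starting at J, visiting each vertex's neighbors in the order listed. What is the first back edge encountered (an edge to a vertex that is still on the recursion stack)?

L→J

DFS from J (visiting each vertex's neighbors in the order listed); mark gray on enter, black on exit:
J gray
  K gray
  K black
  P gray
    S gray
    S black
  P black
  H gray
    H→P: P black — skip
    L gray
      L→K: K black — skip
      L→J: J is gray → back edge
First back edge: L → J.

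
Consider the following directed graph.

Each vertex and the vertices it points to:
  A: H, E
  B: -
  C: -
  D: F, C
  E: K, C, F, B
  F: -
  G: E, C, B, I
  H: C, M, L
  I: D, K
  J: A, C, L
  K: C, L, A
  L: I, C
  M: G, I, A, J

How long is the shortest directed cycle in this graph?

3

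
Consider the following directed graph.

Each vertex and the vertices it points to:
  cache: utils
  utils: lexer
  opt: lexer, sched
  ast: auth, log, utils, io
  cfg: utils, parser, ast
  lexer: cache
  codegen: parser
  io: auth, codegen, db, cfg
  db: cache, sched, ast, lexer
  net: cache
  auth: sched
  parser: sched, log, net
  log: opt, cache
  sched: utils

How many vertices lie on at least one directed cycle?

7

A vertex is on a directed cycle iff it belongs to a strongly connected component of size ≥ 2 (or has a self-loop).
The vertices on cycles are {db, io, ast, cfg, cache, lexer, utils} — 7 in total.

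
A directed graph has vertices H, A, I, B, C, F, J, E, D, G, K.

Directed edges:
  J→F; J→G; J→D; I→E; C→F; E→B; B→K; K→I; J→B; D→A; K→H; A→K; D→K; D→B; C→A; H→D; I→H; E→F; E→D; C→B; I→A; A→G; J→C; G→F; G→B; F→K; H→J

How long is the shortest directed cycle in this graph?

3

For each vertex v, BFS finds the shortest path from v back to v.
The shortest such closed walk is I → A → K → I, length 3.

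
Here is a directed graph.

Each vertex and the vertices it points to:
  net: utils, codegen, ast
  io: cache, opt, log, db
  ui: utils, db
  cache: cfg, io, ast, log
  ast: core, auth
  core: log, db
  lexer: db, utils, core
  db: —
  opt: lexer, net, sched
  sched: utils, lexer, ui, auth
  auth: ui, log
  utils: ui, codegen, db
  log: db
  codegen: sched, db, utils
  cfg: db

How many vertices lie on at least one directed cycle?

A vertex is on a directed cycle iff it belongs to a strongly connected component of size ≥ 2 (or has a self-loop).
The vertices on cycles are {io, ui, auth, cache, lexer, sched, utils, codegen} — 8 in total.

8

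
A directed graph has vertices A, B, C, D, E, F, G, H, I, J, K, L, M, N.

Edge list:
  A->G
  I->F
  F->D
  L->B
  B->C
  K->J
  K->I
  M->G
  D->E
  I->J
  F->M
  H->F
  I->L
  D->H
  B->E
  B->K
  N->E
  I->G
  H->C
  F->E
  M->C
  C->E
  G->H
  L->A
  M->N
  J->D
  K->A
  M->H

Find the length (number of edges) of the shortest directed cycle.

For each vertex v, BFS finds the shortest path from v back to v.
The shortest such closed walk is F → M → H → F, length 3.

3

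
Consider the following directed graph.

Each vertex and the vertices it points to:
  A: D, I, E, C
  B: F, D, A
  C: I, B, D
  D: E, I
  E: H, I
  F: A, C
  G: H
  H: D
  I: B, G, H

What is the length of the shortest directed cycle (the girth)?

3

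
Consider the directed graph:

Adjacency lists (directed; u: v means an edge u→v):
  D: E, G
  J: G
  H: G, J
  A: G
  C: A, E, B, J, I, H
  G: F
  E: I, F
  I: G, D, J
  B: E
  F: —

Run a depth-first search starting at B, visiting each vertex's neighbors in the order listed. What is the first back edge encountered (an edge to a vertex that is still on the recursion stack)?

D->E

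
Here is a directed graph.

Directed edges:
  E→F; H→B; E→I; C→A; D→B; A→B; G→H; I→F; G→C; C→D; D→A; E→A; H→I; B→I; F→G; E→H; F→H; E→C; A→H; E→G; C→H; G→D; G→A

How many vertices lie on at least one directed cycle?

A vertex is on a directed cycle iff it belongs to a strongly connected component of size ≥ 2 (or has a self-loop).
The vertices on cycles are {A, B, C, D, F, G, H, I} — 8 in total.

8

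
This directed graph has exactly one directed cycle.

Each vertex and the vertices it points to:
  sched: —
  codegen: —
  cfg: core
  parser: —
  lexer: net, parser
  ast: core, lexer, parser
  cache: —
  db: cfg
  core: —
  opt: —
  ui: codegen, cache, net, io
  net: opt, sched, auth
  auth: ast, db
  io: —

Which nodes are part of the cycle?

ast, net, auth, lexer

DFS with gray/black marking from net:
net gray
  opt gray
  opt black
  sched gray
  sched black
  auth gray
    ast gray
      core gray
      core black
      lexer gray
        lexer→net: net is gray → back edge
Back edge closes the cycle net → auth → ast → lexer → net; its vertices are {ast, net, auth, lexer}.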